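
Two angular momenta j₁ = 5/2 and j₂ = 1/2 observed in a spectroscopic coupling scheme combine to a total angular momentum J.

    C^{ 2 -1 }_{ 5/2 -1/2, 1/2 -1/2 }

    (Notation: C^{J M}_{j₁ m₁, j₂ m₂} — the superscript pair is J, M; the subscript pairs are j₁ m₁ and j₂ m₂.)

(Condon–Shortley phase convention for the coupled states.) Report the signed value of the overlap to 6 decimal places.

triangle: 1!·4!·0!/6! = 24/720
(j±m)!: 2!·3!·0!·1!·1!·3! = 72
prefactor² = (2J+1)·Δ·N² = 12
  k=0: +1/(0!·1!·3!·0!·1!·0!) = 1/6
Σ = 1/6  ⇒  CG² = 12·(1/6)² = 1/3
CG = +√(1/3) = +0.577350

+0.577350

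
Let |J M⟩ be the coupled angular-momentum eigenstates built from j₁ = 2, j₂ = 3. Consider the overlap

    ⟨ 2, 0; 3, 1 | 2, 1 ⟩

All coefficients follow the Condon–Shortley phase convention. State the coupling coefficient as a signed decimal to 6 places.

√[5·3!1!3!/8! · 2!2!4!2!3!1!] = √(36/7)
  +(−1)^1/∏(1,2,1,3,0,0)! = -1/12  (running -1/12)
  +(−1)^2/∏(2,1,0,2,1,1)! = 1/4  (running 1/6)
⟨..|..⟩ = √(36/7)·(1/6) = +0.377964

+√(1/7) = +0.377964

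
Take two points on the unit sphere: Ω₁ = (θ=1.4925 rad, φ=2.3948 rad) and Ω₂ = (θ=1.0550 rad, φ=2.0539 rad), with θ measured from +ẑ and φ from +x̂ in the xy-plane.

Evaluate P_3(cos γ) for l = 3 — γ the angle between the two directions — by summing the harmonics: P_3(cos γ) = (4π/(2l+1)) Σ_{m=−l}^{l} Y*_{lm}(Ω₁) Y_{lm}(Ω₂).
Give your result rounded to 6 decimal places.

Summing Y*_{l m}(θ₁,φ₁)·Y_{l m}(θ₂,φ₂) over m ∈ [−3, 3]; prefactor 4π/(2·3+1) = 1.795196:
  m=-3: Y*=+0.256581+0.324140i  Y=+0.272624+0.033284i  product +0.059162+0.096908i
  m=-2: Y*=+0.006128-0.079210i  Y=-0.216822+0.313828i  product +0.023530+0.019098i
  m=-1: Y*=+0.229213-0.212165i  Y=-0.028257-0.053867i  product -0.017906-0.006352i
  m=+0: Y*=-0.086673-0.000000i  Y=-0.328297+0.000000i  product +0.028454+0.000000i
  m=+1: Y*=-0.229213-0.212165i  Y=+0.028257-0.053867i  product -0.017906+0.006352i
  m=+2: Y*=+0.006128+0.079210i  Y=-0.216822-0.313828i  product +0.023530-0.019098i
  m=+3: Y*=-0.256581+0.324140i  Y=-0.272624+0.033284i  product +0.059162-0.096908i
Accumulated sum +0.158026+0.000000i; after 4π/(2l+1) scaling, +0.283687+0.000000i ⇒ P_3 = 0.283687

0.283687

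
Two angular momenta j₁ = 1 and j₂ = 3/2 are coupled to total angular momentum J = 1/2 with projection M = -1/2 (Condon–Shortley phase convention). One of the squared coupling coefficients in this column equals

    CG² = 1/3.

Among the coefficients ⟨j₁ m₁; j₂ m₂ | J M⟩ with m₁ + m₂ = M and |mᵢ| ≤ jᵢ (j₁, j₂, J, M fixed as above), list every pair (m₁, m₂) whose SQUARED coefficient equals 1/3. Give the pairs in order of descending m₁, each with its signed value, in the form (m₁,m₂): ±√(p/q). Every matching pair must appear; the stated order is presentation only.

(0,-1/2): −√(1/3)

Admissible pairs with m₁+m₂ = M = -1/2: (-1,1/2), (0,-1/2), (1,-3/2)
  (m₁,m₂)=(1,-3/2): CG² = 1/2, CG = +√(1/2)
  (m₁,m₂)=(0,-1/2): CG² = 1/3, CG = −√(1/3)   ← matches the target
  (m₁,m₂)=(-1,1/2): CG² = 1/6, CG = +√(1/6)
Pairs with CG² = 1/3: (0,-1/2): −√(1/3)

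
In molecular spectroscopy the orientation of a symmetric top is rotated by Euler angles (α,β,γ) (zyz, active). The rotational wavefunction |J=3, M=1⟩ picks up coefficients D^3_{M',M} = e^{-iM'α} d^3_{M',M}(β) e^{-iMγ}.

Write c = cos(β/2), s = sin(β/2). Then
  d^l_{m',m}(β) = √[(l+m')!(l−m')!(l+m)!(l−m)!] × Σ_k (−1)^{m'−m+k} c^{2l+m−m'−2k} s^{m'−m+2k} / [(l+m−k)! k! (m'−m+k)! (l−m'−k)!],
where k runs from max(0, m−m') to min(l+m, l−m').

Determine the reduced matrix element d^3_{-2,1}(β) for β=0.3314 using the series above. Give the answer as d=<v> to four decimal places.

d=0.0269

d^3_{-2,1}(β=0.3314) via the finite sum:
With c≡cos(β/2)=0.986303 and s≡sin(β/2)=0.164943, N=[1·120·24·2]^{1/2}=75.894664
k: max(0,(1)−(-2))=3 … min(3+(1),3−(-2))=4
  k=3: (−1)^0·75.8947/(12)·0.9863^3·0.1649^3 = +0.027231
  k=4: (−1)^1·75.8947/(24)·0.9863^1·0.1649^5 = -0.000381
d^3_{-2,1}(0.3314) = +0.027231 -0.000381 = +0.026850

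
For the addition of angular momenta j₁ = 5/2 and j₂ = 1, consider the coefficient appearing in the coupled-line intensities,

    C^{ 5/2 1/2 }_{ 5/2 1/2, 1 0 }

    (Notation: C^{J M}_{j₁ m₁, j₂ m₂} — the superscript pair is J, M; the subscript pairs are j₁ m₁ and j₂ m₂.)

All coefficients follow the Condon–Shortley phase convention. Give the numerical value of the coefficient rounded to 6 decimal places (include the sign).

j₁+j₂−J=1  J+j₁−j₂=4  J−j₁+j₂=1  j₁+j₂+J+1=7
(j₁±m₁, j₂±m₂, J±M) = (3,2,1,1,3,2)
P² = 144/35
sum k=0..1:
  [0] +1/4 = 1/4
  [1] −1/6 = -1/6
S = 1/12
C² = P²·S² = 1/35 ; C = +0.169031

+√(1/35) = +0.169031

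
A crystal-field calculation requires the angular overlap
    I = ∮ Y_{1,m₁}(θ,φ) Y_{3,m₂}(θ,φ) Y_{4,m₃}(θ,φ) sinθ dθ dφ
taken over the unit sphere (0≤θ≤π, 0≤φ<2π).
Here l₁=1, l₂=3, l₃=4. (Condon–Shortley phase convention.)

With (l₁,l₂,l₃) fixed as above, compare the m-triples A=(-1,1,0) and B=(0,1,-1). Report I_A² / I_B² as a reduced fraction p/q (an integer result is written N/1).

2/5

l's match ⇒ only the (l;m) 3-j factors differ between A and B.
A: triangle coeff Δ(1,3,4) = 1/252; Σ_t [0,0]: t=0:+1/96 = 1/96; (3j)²=1/42 [(1 3 4; -1 1 0)], sign=+1
B: triangle coeff Δ(1,3,4) = 1/252; Σ_t [0,0]: t=0:+1/48 = 1/48; (3j)²=5/84 [(1 3 4; 0 1 -1)], sign=-1
I_A²/I_B² = (1/42)/(5/84) = 2/5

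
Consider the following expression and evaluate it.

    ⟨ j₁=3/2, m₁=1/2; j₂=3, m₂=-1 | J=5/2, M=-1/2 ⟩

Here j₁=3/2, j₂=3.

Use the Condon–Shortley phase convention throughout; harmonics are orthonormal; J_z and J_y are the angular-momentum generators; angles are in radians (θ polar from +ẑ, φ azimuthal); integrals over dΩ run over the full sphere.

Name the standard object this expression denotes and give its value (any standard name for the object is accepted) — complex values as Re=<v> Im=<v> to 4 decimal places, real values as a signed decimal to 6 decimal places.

Clebsch–Gordan coefficient, −√(1/70) ≈ -0.119523

This is a Clebsch–Gordan (vector-coupling) coefficient.
√[6·2!1!4!/8! · 2!1!2!4!2!3!] = √(288/35)
  +(−1)^0/∏(0,2,1,2,0,2)! = 1/8  (running 1/8)
  +(−1)^1/∏(1,1,0,1,1,3)! = -1/6  (running -1/24)
⟨..|..⟩ = √(288/35)·(-1/24) = -0.119523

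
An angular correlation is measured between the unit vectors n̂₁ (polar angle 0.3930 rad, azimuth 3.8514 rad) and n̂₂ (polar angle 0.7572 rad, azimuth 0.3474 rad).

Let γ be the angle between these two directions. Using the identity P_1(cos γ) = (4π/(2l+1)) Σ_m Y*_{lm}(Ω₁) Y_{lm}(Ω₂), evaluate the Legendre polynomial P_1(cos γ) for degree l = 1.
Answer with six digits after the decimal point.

0.425391

Term-by-term m-sum for l=1 (normalisation 4π/3 = 4.188790):
  m=-1: (-0.10036 - 0.08623j) × (0.22314 - 0.08080j) = -0.02936 - 0.01113j  (running Σ = -0.02936 - 0.01113j)
  m=0: (0.45135 + 0.00000j) × (0.35510 + 0.00000j) = 0.16027 + 0.00000j  (running Σ = 0.13091 - 0.01113j)
  m=1: (0.10036 - 0.08623j) × (-0.22314 - 0.08080j) = -0.02936 + 0.01113j  (running Σ = 0.10155 + 0.00000j)
Σ over m = 0.10155 + 0.00000j; ×(4π/3) → 0.42539 + 0.00000j. Real part: 0.425391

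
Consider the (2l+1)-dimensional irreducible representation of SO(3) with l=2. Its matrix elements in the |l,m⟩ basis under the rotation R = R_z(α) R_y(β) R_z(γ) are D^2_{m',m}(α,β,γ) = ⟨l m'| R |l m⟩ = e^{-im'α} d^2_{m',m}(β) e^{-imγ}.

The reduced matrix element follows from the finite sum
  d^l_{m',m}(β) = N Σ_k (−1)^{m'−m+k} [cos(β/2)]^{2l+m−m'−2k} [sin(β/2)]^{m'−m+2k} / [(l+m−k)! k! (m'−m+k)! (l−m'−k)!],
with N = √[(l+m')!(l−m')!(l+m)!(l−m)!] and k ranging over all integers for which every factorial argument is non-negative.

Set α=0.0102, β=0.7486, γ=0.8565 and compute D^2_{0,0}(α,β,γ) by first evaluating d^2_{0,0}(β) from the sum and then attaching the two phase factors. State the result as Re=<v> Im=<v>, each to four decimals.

Re=0.3051 Im=0.0000

Split into d^2_{0,0}(β=0.7486) × two z-phases.
Half-angle: c=0.930764, s=0.365621. N=√(2·2·2·2)=4.000000
Admissible k: 0..2 (factorial args all ≥0)
  k=0: (−1)^0·4.0000/(4)·0.9308^4·0.3656^0 = +0.750512
  k=1: (−1)^1·4.0000/(1)·0.9308^2·0.3656^2 = -0.463235
  k=2: (−1)^2·4.0000/(4)·0.9308^0·0.3656^4 = +0.017870
d^2_{0,0}(0.7486) = +0.750512 -0.463235 +0.017870 = +0.305147
Attach z-rotation phases: D = e^{-i(0)(0.0102)}·(+0.305147)·e^{-i(0)(0.8565)} = +0.305147+0.000000i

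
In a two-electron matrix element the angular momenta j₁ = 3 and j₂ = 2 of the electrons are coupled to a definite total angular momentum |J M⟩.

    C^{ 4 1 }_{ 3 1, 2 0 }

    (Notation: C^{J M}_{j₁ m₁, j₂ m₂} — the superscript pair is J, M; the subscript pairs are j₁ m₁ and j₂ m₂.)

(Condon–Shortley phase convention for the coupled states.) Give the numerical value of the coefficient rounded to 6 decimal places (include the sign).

√[9·1!5!3!/10! · 4!2!2!2!5!3!] = √(1728/7)
  +(−1)^0/∏(0,1,2,2,3,1)! = 1/24  (running 1/24)
  +(−1)^1/∏(1,0,1,1,4,2)! = -1/48  (running 1/48)
⟨..|..⟩ = √(1728/7)·(1/48) = +0.327327

+√(3/28) ≈ +0.327327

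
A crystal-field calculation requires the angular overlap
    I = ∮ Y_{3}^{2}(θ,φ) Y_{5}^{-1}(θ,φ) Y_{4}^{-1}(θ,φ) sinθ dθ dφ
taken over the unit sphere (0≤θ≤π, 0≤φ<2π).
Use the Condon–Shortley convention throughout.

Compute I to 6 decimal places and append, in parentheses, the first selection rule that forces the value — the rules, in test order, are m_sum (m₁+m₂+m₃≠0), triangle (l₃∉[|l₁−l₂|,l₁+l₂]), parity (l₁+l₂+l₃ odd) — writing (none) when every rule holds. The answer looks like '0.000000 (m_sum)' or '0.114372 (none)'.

0.138239 (none)

Rules hold: Σm=0, L=12 even, 2≤4≤8.
N = 7·11·9 = 693
Δ = 4!·2!·6!/13! = 1/180180
Racah Σ t=1..3: t=1:−1/576 t=2:+1/144 t=3:−1/576 = 1/288
⇒ 3j(3 5 4; 0 0 0)² = 20/1001, sgn +1
Racah Σ t=0..1: t=0:+1/1152 t=1:−1/432 = -5/3456
⇒ 3j(3 5 4; 2 -1 -1)² = 625/36036, sgn +1
4πI² = N·(3j₀)²·(3jₘ)² = 3125/13013
I = +1·√(0.240144/4π) = 0.13823925
No selection rule forces the value: the integral is nonzero (none).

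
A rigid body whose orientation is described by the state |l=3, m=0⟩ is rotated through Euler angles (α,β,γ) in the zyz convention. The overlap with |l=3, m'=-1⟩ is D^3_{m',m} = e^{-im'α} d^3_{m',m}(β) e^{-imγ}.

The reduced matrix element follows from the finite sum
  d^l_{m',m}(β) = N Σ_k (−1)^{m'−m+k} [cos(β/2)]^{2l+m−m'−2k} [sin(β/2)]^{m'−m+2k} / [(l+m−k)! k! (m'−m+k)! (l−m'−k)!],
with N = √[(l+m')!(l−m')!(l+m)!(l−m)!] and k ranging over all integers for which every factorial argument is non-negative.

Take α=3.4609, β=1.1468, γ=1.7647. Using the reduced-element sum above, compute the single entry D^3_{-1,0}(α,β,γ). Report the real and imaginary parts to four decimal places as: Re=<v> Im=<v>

Split into d^3_{-1,0}(β=1.1468) × two z-phases.
Half-angle: c=0.840061, s=0.542491. N=√(2·24·6·6)=41.569219
k∈{1,2,3} keeps every argument non-negative
  k=1: (−1)^0·41.5692/(12)·0.8401^5·0.5425^1 = +0.786210
  k=2: (−1)^1·41.5692/(4)·0.8401^3·0.5425^3 = -0.983611
  k=3: (−1)^2·41.5692/(12)·0.8401^1·0.5425^5 = +0.136731
d^3_{-1,0}(1.1468) = +0.786210 -0.983611 +0.136731 = -0.060671
D = (-0.949453-0.313909i)·(-0.060671)·(+1.000000+0.000000i) = +0.057604+0.019045i

Re=0.0576 Im=0.0190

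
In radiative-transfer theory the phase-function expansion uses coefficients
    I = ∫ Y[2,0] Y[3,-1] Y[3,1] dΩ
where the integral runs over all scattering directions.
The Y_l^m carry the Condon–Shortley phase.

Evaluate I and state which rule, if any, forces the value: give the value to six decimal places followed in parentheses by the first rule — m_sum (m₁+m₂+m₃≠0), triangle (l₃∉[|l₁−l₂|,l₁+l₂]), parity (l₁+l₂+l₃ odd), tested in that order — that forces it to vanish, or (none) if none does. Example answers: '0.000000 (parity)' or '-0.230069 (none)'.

-0.126157 (none)

m-sum 0 ✓  L=8 even ✓  1≤3≤5 ✓
Π(2lᵢ+1) = 5×7×7 = 245
triangle coeff Δ(2,3,3) = 1/3780
Σ_t [0,2]: t=0:+1/24 t=1:−1/4 t=2:+1/24 = -1/6
(3j)²=4/105 [(2 3 3; 0 0 0)], sign=+1
Σ_t [0,2]: t=0:+1/16 t=1:−1/6 t=2:+1/96 = -3/32
(3j)²=3/140 [(2 3 3; 0 -1 1)], sign=-1
⇒ 4πI² = 1/5
I = (-1)√(1/5/(4π)) = -0.12615663
No selection rule forces the value: the integral is nonzero (none).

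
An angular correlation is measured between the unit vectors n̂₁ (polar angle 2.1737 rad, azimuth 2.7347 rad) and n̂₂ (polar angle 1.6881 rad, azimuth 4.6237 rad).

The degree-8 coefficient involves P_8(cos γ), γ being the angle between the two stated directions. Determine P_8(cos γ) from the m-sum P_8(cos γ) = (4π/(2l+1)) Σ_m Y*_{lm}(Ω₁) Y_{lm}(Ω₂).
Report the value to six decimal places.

Addition theorem: P_8(cos γ) = (4π/17) Σ_m Y*_{lm}(Ω₁) Y_{lm}(Ω₂), m = −8…8:
  [-8]  conj(Y_{8,-8})(Ω₁) = -0.10851 + 0.01237j ; Y_{8,-8}(Ω₂) = 0.37006 + 0.31776j ; Δ = -0.04409 - 0.02990j
  [-7]  conj(Y_{8,-7})(Ω₁) = -0.28790 - 0.08696j ; Y_{8,-7}(Ω₂) = -0.13375 + 0.18702j ; Δ = 0.05477 - 0.04221j
  [-6]  conj(Y_{8,-6})(Ω₁) = -0.34367 - 0.28961j ; Y_{8,-6}(Ω₂) = 0.24728 + 0.14559j ; Δ = -0.04282 - 0.12165j
  [-5]  conj(Y_{8,-5})(Ω₁) = -0.14253 - 0.28505j ; Y_{8,-5}(Ω₂) = -0.11024 + 0.23208j ; Δ = 0.08187 - 0.00166j
  [-4]  conj(Y_{8,-4})(Ω₁) = 0.00565 + 0.09950j ; Y_{8,-4}(Ω₂) = 0.20246 + 0.07500j ; Δ = -0.00632 + 0.02057j
  [-3]  conj(Y_{8,-3})(Ω₁) = -0.12607 + 0.34525j ; Y_{8,-3}(Ω₂) = -0.06980 + 0.25613j ; Δ = -0.07963 - 0.05639j
  [-2]  conj(Y_{8,-2})(Ω₁) = -0.06308 + 0.06677j ; Y_{8,-2}(Ω₂) = 0.17988 + 0.03225j ; Δ = -0.01350 + 0.00998j
  [-1]  conj(Y_{8,-1})(Ω₁) = 0.29999 - 0.12928j ; Y_{8,-1}(Ω₂) = -0.02374 + 0.26702j ; Δ = 0.02740 + 0.08317j
  [+0]  conj(Y_{8,0})(Ω₁) = 0.14357 + 0.00000j ; Y_{8,0}(Ω₂) = 0.17275 + 0.00000j ; Δ = 0.02480 + 0.00000j
  [+1]  conj(Y_{8,1})(Ω₁) = -0.29999 - 0.12928j ; Y_{8,1}(Ω₂) = 0.02374 + 0.26702j ; Δ = 0.02740 - 0.08317j
  [+2]  conj(Y_{8,2})(Ω₁) = -0.06308 - 0.06677j ; Y_{8,2}(Ω₂) = 0.17988 - 0.03225j ; Δ = -0.01350 - 0.00998j
  [+3]  conj(Y_{8,3})(Ω₁) = 0.12607 + 0.34525j ; Y_{8,3}(Ω₂) = 0.06980 + 0.25613j ; Δ = -0.07963 + 0.05639j
  [+4]  conj(Y_{8,4})(Ω₁) = 0.00565 - 0.09950j ; Y_{8,4}(Ω₂) = 0.20246 - 0.07500j ; Δ = -0.00632 - 0.02057j
  [+5]  conj(Y_{8,5})(Ω₁) = 0.14253 - 0.28505j ; Y_{8,5}(Ω₂) = 0.11024 + 0.23208j ; Δ = 0.08187 + 0.00166j
  [+6]  conj(Y_{8,6})(Ω₁) = -0.34367 + 0.28961j ; Y_{8,6}(Ω₂) = 0.24728 - 0.14559j ; Δ = -0.04282 + 0.12165j
  [+7]  conj(Y_{8,7})(Ω₁) = 0.28790 - 0.08696j ; Y_{8,7}(Ω₂) = 0.13375 + 0.18702j ; Δ = 0.05477 + 0.04221j
  [+8]  conj(Y_{8,8})(Ω₁) = -0.10851 - 0.01237j ; Y_{8,8}(Ω₂) = 0.37006 - 0.31776j ; Δ = -0.04409 + 0.02990j
Accumulated sum -0.01983 + 0.00000j; after 4π/(2l+1) scaling, -0.01466 + 0.00000j ⇒ P_8 = -0.014660

-0.014660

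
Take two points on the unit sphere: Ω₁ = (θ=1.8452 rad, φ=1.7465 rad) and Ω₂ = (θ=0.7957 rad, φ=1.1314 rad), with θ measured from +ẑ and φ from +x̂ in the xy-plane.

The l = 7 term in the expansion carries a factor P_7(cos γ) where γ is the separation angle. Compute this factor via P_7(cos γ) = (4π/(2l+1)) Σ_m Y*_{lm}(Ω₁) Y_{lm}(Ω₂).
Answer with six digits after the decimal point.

Expand P_7 via completeness: Σ_{m} conj(Y_{7,m}) at Ω₁ times Y_{7,m} at Ω₂ —
  m=-7: Y*=(0.360868, -0.128006)  Y=(-0.003122, -0.047365)  product (-0.007190, -0.016693)
  m=-6: Y*=(0.199194, 0.350681)  Y=(0.152249, -0.084208)  product (0.059857, 0.036617)
  m=-5: Y*=(0.010611, -0.008798)  Y=(0.296780, 0.214658)  product (0.005038, -0.000333)
  m=-4: Y*=(0.266457, 0.225719)  Y=(-0.083594, 0.442317)  product (-0.122114, 0.098990)
  m=-3: Y*=(-0.053368, 0.091691)  Y=(-0.194155, 0.050116)  product (0.005767, -0.020477)
  m=-2: Y*=(0.283777, 0.104039)  Y=(0.163093, 0.196804)  product (0.025807, 0.072816)
  m=-1: Y*=(-0.025941, 0.146116)  Y=(-0.140058, 0.297967)  product (-0.039905, -0.028194)
  m=+0: Y*=(0.285636, -0.000000)  Y=(0.164794, 0.000000)  product (0.047071, 0.000000)
  m=+1: Y*=(0.025941, 0.146116)  Y=(0.140058, 0.297967)  product (-0.039905, 0.028194)
  m=+2: Y*=(0.283777, -0.104039)  Y=(0.163093, -0.196804)  product (0.025807, -0.072816)
  m=+3: Y*=(0.053368, 0.091691)  Y=(0.194155, 0.050116)  product (0.005767, 0.020477)
  m=+4: Y*=(0.266457, -0.225719)  Y=(-0.083594, -0.442317)  product (-0.122114, -0.098990)
  m=+5: Y*=(-0.010611, -0.008798)  Y=(-0.296780, 0.214658)  product (0.005038, 0.000333)
  m=+6: Y*=(0.199194, -0.350681)  Y=(0.152249, 0.084208)  product (0.059857, -0.036617)
  m=+7: Y*=(-0.360868, -0.128006)  Y=(0.003122, -0.047365)  product (-0.007190, 0.016693)
Σ over m = (-0.098407, -0.000000); ×(4π/15) → (-0.082442, -0.000000). Real part: -0.082442

-0.082442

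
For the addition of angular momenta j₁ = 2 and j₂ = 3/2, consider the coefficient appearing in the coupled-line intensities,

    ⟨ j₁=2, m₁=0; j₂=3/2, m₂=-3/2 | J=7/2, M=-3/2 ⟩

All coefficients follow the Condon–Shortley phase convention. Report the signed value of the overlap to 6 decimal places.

+√(2/7) = +0.534522

j₁+j₂−J=0  J+j₁−j₂=4  J−j₁+j₂=3  j₁+j₂+J+1=8
(j₁±m₁, j₂±m₂, J±M) = (2,2,0,3,2,5)
P² = 1152/7
sum k=0..0:
  [0] +1/24 = 1/24
S = 1/24
C² = P²·S² = 2/7 ; C = +0.534522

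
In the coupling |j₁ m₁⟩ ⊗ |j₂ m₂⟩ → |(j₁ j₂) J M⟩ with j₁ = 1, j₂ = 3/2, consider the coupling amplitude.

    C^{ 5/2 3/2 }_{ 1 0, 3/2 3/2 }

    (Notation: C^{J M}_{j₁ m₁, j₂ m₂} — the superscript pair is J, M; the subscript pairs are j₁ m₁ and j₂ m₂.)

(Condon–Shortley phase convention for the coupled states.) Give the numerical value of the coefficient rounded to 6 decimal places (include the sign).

j₁+j₂−J=0  J+j₁−j₂=2  J−j₁+j₂=3  j₁+j₂+J+1=6
(j₁±m₁, j₂±m₂, J±M) = (1,1,3,0,4,1)
P² = 72/5
sum k=0..0:
  [0] +1/6 = 1/6
S = 1/6
C² = P²·S² = 2/5 ; C = +0.632456

+√(2/5) = +0.632456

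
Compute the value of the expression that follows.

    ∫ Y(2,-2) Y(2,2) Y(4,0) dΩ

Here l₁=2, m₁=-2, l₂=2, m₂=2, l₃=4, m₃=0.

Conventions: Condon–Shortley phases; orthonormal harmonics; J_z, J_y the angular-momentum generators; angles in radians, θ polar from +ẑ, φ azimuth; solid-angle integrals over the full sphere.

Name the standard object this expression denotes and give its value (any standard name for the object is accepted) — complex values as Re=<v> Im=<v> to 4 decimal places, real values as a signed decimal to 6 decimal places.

Gaunt coefficient, +0.040299

This is a Gaunt coefficient — the integral of a triple product of spherical harmonics over the sphere.
Checks pass: Σm=0; 8 even; l₃=4∈[0,4].
(2·2+1)(2·2+1)(2·4+1) = 225
Δ: 0! 4! 4! / 9! → 1/630
sum: t=0:+1/16 = 1/16
3j²(2 2 4; 0 0 0) = Δ·Π!·Σ² = 2/35  (sign +1)
sum: t=0:+1/576 = 1/576
3j²(2 2 4; -2 2 0) = Δ·Π!·Σ² = 1/630  (sign +1)
combine: 4πI² = 225·2/35·1/630 = 1/49
take √, sign +1: I = 0.04029926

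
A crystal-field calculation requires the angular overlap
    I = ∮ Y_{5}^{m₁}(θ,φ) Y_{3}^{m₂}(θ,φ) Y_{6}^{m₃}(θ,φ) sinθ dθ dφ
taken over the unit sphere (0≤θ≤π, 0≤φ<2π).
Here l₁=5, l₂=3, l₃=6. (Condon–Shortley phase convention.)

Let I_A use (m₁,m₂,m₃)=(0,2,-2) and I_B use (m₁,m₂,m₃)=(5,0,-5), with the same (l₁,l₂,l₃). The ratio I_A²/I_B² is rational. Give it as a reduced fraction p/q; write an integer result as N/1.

14/99

Shared (l₁,l₂,l₃)=(5,3,6): N and (l;000)² cancel in I_A²/I_B².
A: Δ = 2!·8!·4!/15! = 1/675675; Racah Σ t=1..2: t=1:−1/13824 t=2:+1/8640 = 1/23040; ⇒ 3j(5 3 6; 0 2 -2)² = 2/429, sgn +1
B: Δ = 2!·8!·4!/15! = 1/675675; Racah Σ t=0..0: t=0:+1/483840 = 1/483840; ⇒ 3j(5 3 6; 5 0 -5)² = 3/91, sgn -1
I_A²/I_B² = (2/429)/(3/91) = 14/99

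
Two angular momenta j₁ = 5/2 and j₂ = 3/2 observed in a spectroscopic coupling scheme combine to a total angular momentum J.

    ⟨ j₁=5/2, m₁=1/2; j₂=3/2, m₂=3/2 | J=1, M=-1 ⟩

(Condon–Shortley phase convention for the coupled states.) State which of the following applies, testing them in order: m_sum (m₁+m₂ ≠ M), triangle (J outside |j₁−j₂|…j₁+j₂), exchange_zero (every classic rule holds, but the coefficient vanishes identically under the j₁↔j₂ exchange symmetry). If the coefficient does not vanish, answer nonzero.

m_sum

m-sum: m₁+m₂ = 1/2+3/2 = 2, M = -1  ✗ ⇒ coefficient is 0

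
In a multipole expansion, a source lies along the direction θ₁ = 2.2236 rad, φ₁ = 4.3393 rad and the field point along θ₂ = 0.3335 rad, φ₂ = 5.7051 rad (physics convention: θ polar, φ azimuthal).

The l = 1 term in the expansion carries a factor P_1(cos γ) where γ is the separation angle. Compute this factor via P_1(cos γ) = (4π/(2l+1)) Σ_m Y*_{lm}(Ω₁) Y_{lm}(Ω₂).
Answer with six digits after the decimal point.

Term-by-term m-sum for l=1 (normalisation 4π/3 = 4.188790):
  [-1]  conj(Y_{1,-1})(Ω₁) = -0.100037-0.255574i ; Y_{1,-1}(Ω₂) = +0.094721+0.061799i ; Δ = +0.006319-0.030390i
  [+0]  conj(Y_{1,0})(Ω₁) = -0.296785-0.000000i ; Y_{1,0}(Ω₂) = +0.461682+0.000000i ; Δ = -0.137020-0.000000i
  [+1]  conj(Y_{1,1})(Ω₁) = +0.100037-0.255574i ; Y_{1,1}(Ω₂) = -0.094721+0.061799i ; Δ = +0.006319+0.030390i
Accumulated sum -0.124383+0.000000i; after 4π/(2l+1) scaling, -0.521013+0.000000i ⇒ P_1 = -0.521013

-0.521013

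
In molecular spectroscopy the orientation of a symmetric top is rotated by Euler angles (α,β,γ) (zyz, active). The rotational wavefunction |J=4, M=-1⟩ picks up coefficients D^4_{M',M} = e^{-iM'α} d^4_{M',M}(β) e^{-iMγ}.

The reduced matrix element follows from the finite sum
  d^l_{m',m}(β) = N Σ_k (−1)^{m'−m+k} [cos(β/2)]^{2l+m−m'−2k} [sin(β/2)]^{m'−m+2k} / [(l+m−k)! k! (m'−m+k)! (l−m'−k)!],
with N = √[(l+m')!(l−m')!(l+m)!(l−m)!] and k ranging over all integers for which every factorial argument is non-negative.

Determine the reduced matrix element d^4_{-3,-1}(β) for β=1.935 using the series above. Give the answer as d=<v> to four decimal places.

d^4_{-3,-1}(β=1.9350) via the finite sum:
With c≡cos(β/2)=0.567360 and s≡sin(β/2)=0.823470, N=[1·5040·6·120]^{1/2}=1904.940944
Admissible k: 2..3 (factorial args all ≥0)
  k=2: (−1)^0·1904.9409/(240)·0.5674^6·0.8235^2 = +0.179522
  k=3: (−1)^1·1904.9409/(144)·0.5674^4·0.8235^4 = -0.630296
d^4_{-3,-1}(1.9350) = +0.179522 -0.630296 = -0.450774

d=-0.4508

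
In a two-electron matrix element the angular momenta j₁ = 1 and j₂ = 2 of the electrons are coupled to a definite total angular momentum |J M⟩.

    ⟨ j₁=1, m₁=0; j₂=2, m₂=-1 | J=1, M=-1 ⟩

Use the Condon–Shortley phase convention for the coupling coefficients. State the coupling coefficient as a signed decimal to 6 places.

−√(3/10) ≈ -0.547723

√[3·2!0!2!/5! · 1!1!1!3!0!2!] = √(6/5)
  +(−1)^1/∏(1,1,0,0,0,2)! = -1/2  (running -1/2)
⟨..|..⟩ = √(6/5)·(-1/2) = -0.547723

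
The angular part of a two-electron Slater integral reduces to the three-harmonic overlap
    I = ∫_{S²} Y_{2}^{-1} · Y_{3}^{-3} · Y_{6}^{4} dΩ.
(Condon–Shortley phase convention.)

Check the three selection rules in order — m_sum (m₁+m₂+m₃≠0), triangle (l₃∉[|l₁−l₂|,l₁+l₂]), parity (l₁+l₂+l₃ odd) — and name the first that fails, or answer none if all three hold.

triangle

m₁+m₂+m₃ = -1 − 3 + 4 = 0  ✓
triangle: need |l₁−l₂| ≤ l₃ ≤ l₁+l₂ = [1,5]; l₃=6 is outside  ✗
parity: l₁+l₂+l₃ = 11 is odd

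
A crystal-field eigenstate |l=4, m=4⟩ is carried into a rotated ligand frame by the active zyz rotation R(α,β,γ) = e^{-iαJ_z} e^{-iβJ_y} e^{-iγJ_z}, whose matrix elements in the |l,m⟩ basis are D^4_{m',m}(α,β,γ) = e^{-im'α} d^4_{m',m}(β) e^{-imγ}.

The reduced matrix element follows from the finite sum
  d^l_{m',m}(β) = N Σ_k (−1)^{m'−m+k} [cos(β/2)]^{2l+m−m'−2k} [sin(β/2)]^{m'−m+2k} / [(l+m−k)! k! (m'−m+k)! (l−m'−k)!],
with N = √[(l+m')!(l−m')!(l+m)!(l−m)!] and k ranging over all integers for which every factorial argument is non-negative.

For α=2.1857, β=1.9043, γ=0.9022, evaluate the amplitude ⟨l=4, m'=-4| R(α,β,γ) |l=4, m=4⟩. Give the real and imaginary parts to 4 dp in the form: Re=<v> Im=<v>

First d^4_{-4,4}(β=1.9043), then the phase factors e^{-i(-4)α} and e^{-i(4)γ}:
With c≡cos(β/2)=0.579933 and s≡sin(β/2)=0.814664, N=[1·40320·40320·1]^{1/2}=40320.000000
k: max(0,(4)−(-4))=8 … min(4+(4),4−(-4))=8
  k=8: (−1)^0·40320.0000/(40320)·0.5799^0·0.8147^8 = +0.194012
d^4_{-4,4}(1.9043) = +0.194012
D = (-0.776327+0.630330i)·(+0.194012)·(-0.892830+0.450395i) = +0.079396-0.177023i

Re=0.0794 Im=-0.1770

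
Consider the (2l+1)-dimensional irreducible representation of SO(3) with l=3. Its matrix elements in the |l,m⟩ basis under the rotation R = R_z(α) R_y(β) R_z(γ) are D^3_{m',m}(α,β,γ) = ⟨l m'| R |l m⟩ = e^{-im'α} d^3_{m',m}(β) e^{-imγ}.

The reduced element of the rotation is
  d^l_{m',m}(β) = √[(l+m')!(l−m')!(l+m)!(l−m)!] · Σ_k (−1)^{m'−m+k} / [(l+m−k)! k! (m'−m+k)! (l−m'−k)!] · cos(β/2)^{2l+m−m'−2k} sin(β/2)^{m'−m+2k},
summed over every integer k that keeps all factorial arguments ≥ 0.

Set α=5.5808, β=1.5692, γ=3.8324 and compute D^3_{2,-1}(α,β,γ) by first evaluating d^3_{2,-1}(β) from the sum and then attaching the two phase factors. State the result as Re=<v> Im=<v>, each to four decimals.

Re=-0.1987 Im=0.3432

First d^3_{2,-1}(β=1.5692), then the phase factors e^{-i(2)α} and e^{-i(-1)γ}:
c=cos(1.569200/2)=0.707671, s=sin(1.569200/2)=0.706542; N=√[120·1·2·24]=75.894664
k∈{0,1} keeps every argument non-negative
  k=0: (−1)^3·75.8947/(12)·0.7077^3·0.7065^3 = -0.790566
  k=1: (−1)^4·75.8947/(24)·0.7077^1·0.7065^5 = +0.394023
d^3_{2,-1}(1.5692) = -0.790566 +0.394023 = -0.396543
Phases: e^{-i·(2)·5.5808}=+0.165264+0.986249i, e^{-i·(-1)·3.8324}=-0.770732-0.637160i ⇒ D=-0.198678+0.343182i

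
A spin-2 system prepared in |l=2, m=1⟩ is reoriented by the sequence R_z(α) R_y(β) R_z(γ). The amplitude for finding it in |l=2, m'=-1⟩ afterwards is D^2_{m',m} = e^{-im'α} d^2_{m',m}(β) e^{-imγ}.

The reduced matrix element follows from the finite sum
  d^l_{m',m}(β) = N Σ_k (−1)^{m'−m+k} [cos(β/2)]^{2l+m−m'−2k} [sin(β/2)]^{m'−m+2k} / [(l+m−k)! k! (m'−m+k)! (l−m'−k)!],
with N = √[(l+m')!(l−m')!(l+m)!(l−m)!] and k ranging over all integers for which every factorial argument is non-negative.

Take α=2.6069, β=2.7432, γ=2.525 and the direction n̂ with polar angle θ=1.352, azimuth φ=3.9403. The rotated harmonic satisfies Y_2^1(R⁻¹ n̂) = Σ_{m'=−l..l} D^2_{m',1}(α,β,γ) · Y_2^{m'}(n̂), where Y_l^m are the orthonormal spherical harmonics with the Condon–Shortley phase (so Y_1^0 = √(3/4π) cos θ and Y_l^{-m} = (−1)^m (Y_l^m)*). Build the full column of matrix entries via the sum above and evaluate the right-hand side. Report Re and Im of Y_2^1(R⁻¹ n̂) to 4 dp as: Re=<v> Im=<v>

Re=0.0677 Im=-0.0517

Need the full column D^2_{m',1} for m'=−2..2 at α=2.6069, β=2.7432, γ=2.5250.
cos(β/2)=0.197882, sin(β/2)=0.980226
d^2_{-2,1}: single k=3 term ⇒ +0.372747;  D = -0.335185+0.163069i
d^2_{-1,1}: k∈[2..3] ⇒ +0.112872 -0.923219 = -0.810347;  D = -0.807631-0.066293i
d^2_{0,1}: k∈[1..2] ⇒ +0.018605 -0.456520 = -0.437915;  D = +0.357275+0.253228i
d^2_{1,1}: k∈[0..1] ⇒ +0.001533 -0.112872 = -0.111338;  D = -0.045350-0.101684i
d^2_{2,1}: single k=0 term ⇒ -0.015191;  D = -0.001746+0.015090i
Y_2^{m'}(θ=1.352,φ=3.9403) and Σ D·Y over m':
  (-0.3352+0.1631i)·(-0.0098-0.3679i)  (-0.8076-0.0663i)·(-0.1142+0.1173i)  (+0.3573+0.2532i)·(-0.2708+0.0000i)  (-0.0453-0.1017i)·(+0.1142+0.1173i)  (-0.0017+0.0151i)·(-0.0098+0.3679i)
Y_2^1(R⁻¹ n̂) = +0.067741-0.051710i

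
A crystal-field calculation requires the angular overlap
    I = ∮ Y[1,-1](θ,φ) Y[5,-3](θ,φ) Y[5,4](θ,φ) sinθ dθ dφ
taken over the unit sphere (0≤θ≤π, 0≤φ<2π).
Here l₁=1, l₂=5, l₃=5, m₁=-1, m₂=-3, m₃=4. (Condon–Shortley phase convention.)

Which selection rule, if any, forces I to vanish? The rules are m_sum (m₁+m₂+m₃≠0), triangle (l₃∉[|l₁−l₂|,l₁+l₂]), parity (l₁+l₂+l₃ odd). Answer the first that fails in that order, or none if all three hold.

azimuthal sum: -1 − 3 + 4 = 0  ✓
4 ≤ 5 ≤ 6 (triangle on l)  ✓
L = 1 + 5 + 5 = 11 (odd)  ✗

parity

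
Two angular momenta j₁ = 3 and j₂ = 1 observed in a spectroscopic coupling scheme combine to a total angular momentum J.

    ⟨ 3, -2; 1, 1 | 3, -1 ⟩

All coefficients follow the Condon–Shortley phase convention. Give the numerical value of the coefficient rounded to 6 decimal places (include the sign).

−√(5/12) = -0.645497

triangle: 1!·5!·1!/8! = 120/40320
(j±m)!: 1!·5!·2!·0!·2!·4! = 11520
prefactor² = (2J+1)·Δ·N² = 240
  k=1: −1/(1!·0!·4!·1!·1!·0!) = -1/24
Σ = -1/24  ⇒  CG² = 240·(-1/24)² = 5/12
CG = −√(5/12) = -0.645497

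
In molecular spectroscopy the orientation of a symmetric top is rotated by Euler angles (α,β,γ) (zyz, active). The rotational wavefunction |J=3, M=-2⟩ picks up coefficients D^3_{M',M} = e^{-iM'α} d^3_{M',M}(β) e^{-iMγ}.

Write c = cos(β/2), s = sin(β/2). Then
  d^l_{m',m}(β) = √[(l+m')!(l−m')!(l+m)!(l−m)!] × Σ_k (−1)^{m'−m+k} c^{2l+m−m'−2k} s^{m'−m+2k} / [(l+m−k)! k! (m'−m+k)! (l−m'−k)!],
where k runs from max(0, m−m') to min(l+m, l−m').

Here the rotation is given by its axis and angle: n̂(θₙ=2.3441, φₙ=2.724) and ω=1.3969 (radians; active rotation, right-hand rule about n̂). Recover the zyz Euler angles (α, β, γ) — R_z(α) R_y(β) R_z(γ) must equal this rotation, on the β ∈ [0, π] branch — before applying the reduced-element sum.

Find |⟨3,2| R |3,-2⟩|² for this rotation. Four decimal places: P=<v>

P=0.0280

Axis–angle → zyz. n̂ = (sinθₙcosφₙ, sinθₙsinφₙ, cosθₙ) = (-0.654113, +0.290222, -0.698503), ω = 1.3969.
R = I cosω + sinω [n̂]ₓ + (1−cosω) n̂n̂ᵀ gives
  R = [+0.526856, +0.530976, +0.663692; -0.844961, +0.242677, +0.476602; +0.092002, -0.811894, +0.576510]
β = atan2(√(R₁₃²+R₂₃²), R₃₃) = 0.956346; α = atan2(R₂₃, R₁₃) mod 2π = 0.622775; γ = atan2(R₃₂, −R₃₁) mod 2π = 4.599553
First d^3_{2,-2}(β=0.9563), then the phase factors e^{-i(2)α} and e^{-i(-2)γ}:
With c≡cos(β/2)=0.887837 and s≡sin(β/2)=0.460158, N=[120·1·1·120]^{1/2}=120.000000
k∈{0,1} keeps every argument non-negative
  k=0: (−1)^4·120.0000/(24)·0.8878^2·0.4602^4 = +0.176711
  k=1: (−1)^5·120.0000/(120)·0.8878^0·0.4602^6 = -0.009494
d^3_{2,-2}(0.9563) = +0.176711 -0.009494 = +0.167217
|D^3_{2,-2}|² = |d^3_{2,-2}(β)|² = (+0.167217)² = 0.027962 (the z-rotation phases have unit modulus)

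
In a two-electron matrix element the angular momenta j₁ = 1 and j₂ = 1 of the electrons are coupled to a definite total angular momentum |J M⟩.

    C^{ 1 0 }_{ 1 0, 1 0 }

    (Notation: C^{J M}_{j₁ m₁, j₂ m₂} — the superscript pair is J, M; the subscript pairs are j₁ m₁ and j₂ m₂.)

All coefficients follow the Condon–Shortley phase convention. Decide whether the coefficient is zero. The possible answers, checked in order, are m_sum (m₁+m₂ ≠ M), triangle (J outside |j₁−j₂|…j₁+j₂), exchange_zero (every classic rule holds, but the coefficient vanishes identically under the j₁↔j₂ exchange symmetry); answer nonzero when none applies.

m-sum: m₁+m₂ = 0+0 = 0, M = 0  ✓
triangle: |j₁−j₂| = 0 ≤ J = 1 ≤ j₁+j₂ = 2  ✓
exchange: j₁=j₂ and m₁=m₂, and (−1)^(j₁+j₂−J) = (−1)^1 = −1 forces ⟨j₁m₁;j₂m₂|JM⟩ = −⟨j₂m₂;j₁m₁|JM⟩ = −⟨j₁m₁;j₂m₂|JM⟩ ⇒ the coefficient vanishes identically
Racah sum check: Σ_k collapses to 0 ⇒ CG = 0

exchange_zero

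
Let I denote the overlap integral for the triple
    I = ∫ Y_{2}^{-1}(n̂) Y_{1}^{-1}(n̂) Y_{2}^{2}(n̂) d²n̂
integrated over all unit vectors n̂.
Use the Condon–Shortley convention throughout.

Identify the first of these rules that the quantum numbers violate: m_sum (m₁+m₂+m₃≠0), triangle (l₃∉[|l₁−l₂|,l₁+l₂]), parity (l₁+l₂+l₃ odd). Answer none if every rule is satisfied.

m₁+m₂+m₃ = -1 − 1 + 2 = 0  ✓
triangle: |2−1|=1 ≤ l₃=2 ≤ 2+1=3  ✓
parity: l₁+l₂+l₃ = 5 is odd  ✗

parity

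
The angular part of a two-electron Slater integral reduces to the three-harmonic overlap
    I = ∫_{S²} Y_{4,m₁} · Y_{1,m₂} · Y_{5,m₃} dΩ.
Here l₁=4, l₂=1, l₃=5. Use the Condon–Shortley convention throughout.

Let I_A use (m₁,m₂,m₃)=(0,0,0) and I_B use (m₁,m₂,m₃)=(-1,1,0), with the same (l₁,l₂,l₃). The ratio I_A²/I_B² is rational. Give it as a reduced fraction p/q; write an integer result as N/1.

Same 4,1,5: normalisation and zero-m 3j drop out of the ratio.
A: Δ: 0! 8! 2! / 11! → 1/495; sum: t=0:+1/576 = 1/576; 3j²(4 1 5; 0 0 0) = Δ·Π!·Σ² = 5/99  (sign -1)
B: Δ: 0! 8! 2! / 11! → 1/495; sum: t=0:+1/1440 = 1/1440; 3j²(4 1 5; -1 1 0) = Δ·Π!·Σ² = 2/99  (sign -1)
I_A²/I_B² = (5/99)/(2/99) = 5/2

5/2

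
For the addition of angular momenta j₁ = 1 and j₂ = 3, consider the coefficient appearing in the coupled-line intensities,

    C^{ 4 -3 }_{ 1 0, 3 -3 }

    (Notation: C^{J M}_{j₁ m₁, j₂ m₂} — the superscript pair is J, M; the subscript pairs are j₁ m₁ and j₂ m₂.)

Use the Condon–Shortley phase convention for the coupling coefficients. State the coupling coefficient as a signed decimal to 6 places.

+0.500000

j₁+j₂−J=0  J+j₁−j₂=2  J−j₁+j₂=6  j₁+j₂+J+1=9
(j₁±m₁, j₂±m₂, J±M) = (1,1,0,6,1,7)
P² = 129600
sum k=0..0:
  [0] +1/720 = 1/720
S = 1/720
C² = P²·S² = 1/4 ; C = +0.500000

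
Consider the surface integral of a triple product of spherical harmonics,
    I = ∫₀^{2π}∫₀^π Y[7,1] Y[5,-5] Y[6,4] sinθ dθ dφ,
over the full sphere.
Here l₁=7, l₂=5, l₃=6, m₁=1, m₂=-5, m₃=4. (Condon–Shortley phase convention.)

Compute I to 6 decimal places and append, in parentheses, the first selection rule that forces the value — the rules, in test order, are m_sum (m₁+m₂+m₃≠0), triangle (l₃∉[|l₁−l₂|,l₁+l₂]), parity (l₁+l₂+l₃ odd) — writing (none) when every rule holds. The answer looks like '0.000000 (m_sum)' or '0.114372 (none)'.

m-sum 0 ✓  L=18 even ✓  2≤6≤12 ✓
Π(2lᵢ+1) = 15×11×13 = 2145
triangle coeff Δ(7,5,6) = 1/174594420
Σ_t [1,5]: t=1:−1/4147200 t=2:+1/207360 t=3:−1/82944 t=4:+1/207360 t=5:−1/4147200 = -1/345600
(3j)²=420/46189 [(7 5 6; 0 0 0)], sign=-1
Σ_t [0,0]: t=0:+1/24883200 = 1/24883200
(3j)²=980/138567 [(7 5 6; 1 -5 4)], sign=+1
⇒ 4πI² = 2058000/14919047
I = (-1)√(2058000/14919047/(4π)) = -0.10477248
No selection rule forces the value: the integral is nonzero (none).

-0.104772 (none)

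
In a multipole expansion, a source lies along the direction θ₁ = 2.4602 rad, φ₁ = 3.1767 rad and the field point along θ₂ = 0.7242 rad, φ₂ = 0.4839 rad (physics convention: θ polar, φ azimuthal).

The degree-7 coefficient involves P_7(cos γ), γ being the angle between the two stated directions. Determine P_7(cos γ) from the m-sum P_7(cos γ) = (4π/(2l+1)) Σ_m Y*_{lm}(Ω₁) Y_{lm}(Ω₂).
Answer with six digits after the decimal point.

-0.117128

Term-by-term m-sum for l=7 (normalisation 4π/15 = 0.837758):
  m=-7: (-0.019078, -0.004785) × (-0.027179, 0.006816) = (0.000551, 0.000000)  (running Σ = (0.000551, 0.000000))
  m=-6: (-0.088744, -0.018975) × (-0.115183, -0.027967) = (0.009691, 0.004667)  (running Σ = (0.010242, 0.004667))
  m=-5: (-0.245095, -0.043471) × (-0.221226, -0.194851) = (0.045751, 0.057374)  (running Σ = (0.055993, 0.062041))
  m=-4: (-0.430170, -0.060809) × (-0.162238, -0.424822) = (0.043957, 0.192612)  (running Σ = (0.099951, 0.254653))
  m=-3: (-0.418607, -0.044252) × (0.041988, -0.350884) = (-0.033104, 0.145025)  (running Σ = (0.066847, 0.399677))
  m=-2: (-0.032807, -0.002307) × (-0.049671, 0.072139) = (0.001796, -0.002252)  (running Σ = (0.068643, 0.397425))
  m=-1: (0.382738, 0.013442) × (-0.348717, 0.183278) = (-0.135931, 0.065460)  (running Σ = (-0.067288, 0.462885))
  m=0: (0.158508, -0.000000) × (-0.033025, 0.000000) = (-0.005235, 0.000000)  (running Σ = (-0.072523, 0.462885))
  m=1: (-0.382738, 0.013442) × (0.348717, 0.183278) = (-0.135931, -0.065460)  (running Σ = (-0.208454, 0.397425))
  m=2: (-0.032807, 0.002307) × (-0.049671, -0.072139) = (0.001796, 0.002252)  (running Σ = (-0.206658, 0.399677))
  m=3: (0.418607, -0.044252) × (-0.041988, -0.350884) = (-0.033104, -0.145025)  (running Σ = (-0.239762, 0.254653))
  m=4: (-0.430170, 0.060809) × (-0.162238, 0.424822) = (0.043957, -0.192612)  (running Σ = (-0.195804, 0.062041))
  m=5: (0.245095, -0.043471) × (0.221226, -0.194851) = (0.045751, -0.057374)  (running Σ = (-0.150053, 0.004667))
  m=6: (-0.088744, 0.018975) × (-0.115183, 0.027967) = (0.009691, -0.004667)  (running Σ = (-0.140362, 0.000000))
  m=7: (0.019078, -0.004785) × (0.027179, 0.006816) = (0.000551, -0.000000)  (running Σ = (-0.139811, 0.000000))
Σ over m = (-0.139811, 0.000000); ×(4π/15) → (-0.117128, 0.000000). Real part: -0.117128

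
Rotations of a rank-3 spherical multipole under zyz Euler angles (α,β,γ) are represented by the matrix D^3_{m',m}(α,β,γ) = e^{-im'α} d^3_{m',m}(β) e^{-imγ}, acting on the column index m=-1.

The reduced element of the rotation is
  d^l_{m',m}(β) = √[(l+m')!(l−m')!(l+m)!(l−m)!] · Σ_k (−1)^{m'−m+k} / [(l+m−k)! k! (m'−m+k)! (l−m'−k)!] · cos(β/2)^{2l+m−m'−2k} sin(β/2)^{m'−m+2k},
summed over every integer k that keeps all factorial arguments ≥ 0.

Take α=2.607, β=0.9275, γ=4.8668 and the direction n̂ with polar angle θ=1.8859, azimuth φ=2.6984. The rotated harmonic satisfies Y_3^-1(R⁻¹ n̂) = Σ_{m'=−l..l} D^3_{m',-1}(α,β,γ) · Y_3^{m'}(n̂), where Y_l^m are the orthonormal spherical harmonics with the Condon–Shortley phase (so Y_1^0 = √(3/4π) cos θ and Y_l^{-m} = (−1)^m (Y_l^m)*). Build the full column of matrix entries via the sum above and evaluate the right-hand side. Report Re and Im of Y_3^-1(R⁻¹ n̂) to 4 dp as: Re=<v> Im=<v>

Need the full column D^3_{m',-1} for m'=−3..3 at α=2.6070, β=0.9275, γ=4.8668.
cos(β/2)=0.894381, sin(β/2)=0.447305
d^3_{-3,-1}: single k=2 term ⇒ +0.495843;  D = +0.492192+0.060062i
d^3_{-2,-1}: k∈[1..2] ⇒ +0.809502 -0.404958 = +0.404544;  D = -0.320570-0.246759i
d^3_{-1,-1}: k∈[0..2] ⇒ +0.511843 -1.024210 +0.192138 = -0.320229;  D = -0.118834-0.297364i
d^3_{0,-1}: k∈[0..2] ⇒ -0.886765 +0.665414 -0.055480 = -0.276830;  D = -0.042576+0.273537i
d^3_{1,-1}: k∈[0..2] ⇒ +0.768157 -0.256184 +0.008010 = +0.519984;  D = -0.330589+0.401365i
d^3_{2,-1}: k∈[0..1] ⇒ -0.404958 +0.050646 = -0.354312;  D = -0.333170+0.120561i
d^3_{3,-1}: single k=0 term ⇒ +0.124024;  D = -0.121853-0.023105i
Y_3^{m'}(θ=1.8859,φ=2.6984) and Σ D·Y over m':
  (+0.4922+0.0601i)·(-0.0857-0.3482i)  (-0.3206-0.2468i)·(-0.1810-0.2218i)  (-0.1188-0.2974i)·(+0.1443+0.0685i)  (-0.0426+0.2735i)·(+0.2914+0.0000i)  (-0.3306+0.4014i)·(-0.1443+0.0685i)  (-0.3332+0.1206i)·(-0.1810+0.2218i)  (-0.1219-0.0231i)·(+0.0857-0.3482i)
Y_3^-1(R⁻¹ n̂) = +0.008141-0.167904i

Re=0.0081 Im=-0.1679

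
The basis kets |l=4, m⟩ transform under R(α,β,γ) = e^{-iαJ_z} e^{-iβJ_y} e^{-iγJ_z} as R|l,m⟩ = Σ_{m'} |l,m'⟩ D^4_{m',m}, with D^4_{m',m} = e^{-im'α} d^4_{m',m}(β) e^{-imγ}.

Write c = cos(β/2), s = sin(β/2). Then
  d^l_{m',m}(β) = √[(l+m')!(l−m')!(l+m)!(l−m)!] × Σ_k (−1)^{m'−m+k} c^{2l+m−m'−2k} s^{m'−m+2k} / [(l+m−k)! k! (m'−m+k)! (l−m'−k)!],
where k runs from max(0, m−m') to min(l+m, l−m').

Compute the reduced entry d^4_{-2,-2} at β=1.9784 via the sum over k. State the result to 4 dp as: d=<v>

d=0.4440

d^4_{-2,-2}(β=1.9784) via the finite sum:
c=cos(1.978400/2)=0.549359, s=sin(1.978400/2)=0.835587; N=√[2·720·2·720]=1440.000000
k∈{0,1,2} keeps every argument non-negative
  k=0: (−1)^0·1440.0000/(1440)·0.5494^8·0.8356^0 = +0.008296
  k=1: (−1)^1·1440.0000/(120)·0.5494^6·0.8356^2 = -0.230303
  k=2: (−1)^2·1440.0000/(96)·0.5494^4·0.8356^4 = +0.666010
d^4_{-2,-2}(1.9784) = +0.008296 -0.230303 +0.666010 = +0.444003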